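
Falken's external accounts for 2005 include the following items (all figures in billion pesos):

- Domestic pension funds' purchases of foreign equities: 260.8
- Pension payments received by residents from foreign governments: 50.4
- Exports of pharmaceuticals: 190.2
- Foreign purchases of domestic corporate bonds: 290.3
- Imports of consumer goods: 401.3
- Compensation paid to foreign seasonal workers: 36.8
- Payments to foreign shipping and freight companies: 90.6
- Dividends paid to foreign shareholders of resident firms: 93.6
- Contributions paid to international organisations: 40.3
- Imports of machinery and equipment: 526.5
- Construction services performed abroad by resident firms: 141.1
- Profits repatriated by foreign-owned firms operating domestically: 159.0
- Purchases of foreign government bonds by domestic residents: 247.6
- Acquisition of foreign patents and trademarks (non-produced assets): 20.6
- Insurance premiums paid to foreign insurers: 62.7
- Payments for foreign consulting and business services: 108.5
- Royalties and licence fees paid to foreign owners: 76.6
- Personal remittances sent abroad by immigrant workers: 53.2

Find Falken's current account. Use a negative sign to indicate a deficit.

Goods: 190.2 - 526.5 - 401.3 = -737.6
Services: -108.5 + 141.1 - 76.6 - 62.7 - 90.6 = -197.3
Primary income: -36.8 - 93.6 - 159.0 = -289.4
Secondary income: 50.4 - 53.2 - 40.3 = -43.1
Current account = (-737.6) + (-197.3) + (-289.4) + (-43.1) = -1267.4
(Excluded from the current account — financial account: domestic pension funds' purchases of foreign equities 260.8, foreign purchases of domestic corporate bonds 290.3, purchases of foreign government bonds by domestic residents 247.6; capital account: acquisition of foreign patents and trademarks (non-produced assets) 20.6.)

-1267.4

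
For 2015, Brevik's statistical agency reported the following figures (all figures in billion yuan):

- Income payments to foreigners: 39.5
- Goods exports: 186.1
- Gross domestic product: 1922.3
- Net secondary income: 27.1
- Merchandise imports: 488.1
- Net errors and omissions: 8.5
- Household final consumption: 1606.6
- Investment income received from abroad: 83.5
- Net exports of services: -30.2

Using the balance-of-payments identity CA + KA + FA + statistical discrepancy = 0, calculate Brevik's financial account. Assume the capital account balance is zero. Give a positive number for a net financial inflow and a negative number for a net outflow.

252.6

Goods balance = 186.1 - 488.1 = -302.0
Services balance = -30.2
Trade balance (goods + services) = -302.0 + (-30.2) = -332.2
Net primary income = 83.5 - 39.5 = 44.0
Net secondary income = 27.1
Current account = -332.2 + 44.0 + 27.1 = -261.1
Financial account = -(-261.1 + 8.5) = 252.6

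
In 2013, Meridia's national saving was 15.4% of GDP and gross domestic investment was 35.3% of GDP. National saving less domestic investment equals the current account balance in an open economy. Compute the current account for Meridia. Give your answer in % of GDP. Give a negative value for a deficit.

-19.9

S - I = CA (net lending to the rest of the world).
CA = S - I = 15.4 - 35.3 = -19.9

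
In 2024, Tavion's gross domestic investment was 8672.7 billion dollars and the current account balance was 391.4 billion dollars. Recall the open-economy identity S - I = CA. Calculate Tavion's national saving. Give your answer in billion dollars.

S = I + CA = 8672.7 + 391.4 = 9064.1

9064.1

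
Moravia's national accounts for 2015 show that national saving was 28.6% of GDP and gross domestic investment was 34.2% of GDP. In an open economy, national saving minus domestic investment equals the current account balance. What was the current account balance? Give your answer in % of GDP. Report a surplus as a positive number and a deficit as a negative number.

CA = S - I = 28.6 - 34.2 = -5.6

-5.6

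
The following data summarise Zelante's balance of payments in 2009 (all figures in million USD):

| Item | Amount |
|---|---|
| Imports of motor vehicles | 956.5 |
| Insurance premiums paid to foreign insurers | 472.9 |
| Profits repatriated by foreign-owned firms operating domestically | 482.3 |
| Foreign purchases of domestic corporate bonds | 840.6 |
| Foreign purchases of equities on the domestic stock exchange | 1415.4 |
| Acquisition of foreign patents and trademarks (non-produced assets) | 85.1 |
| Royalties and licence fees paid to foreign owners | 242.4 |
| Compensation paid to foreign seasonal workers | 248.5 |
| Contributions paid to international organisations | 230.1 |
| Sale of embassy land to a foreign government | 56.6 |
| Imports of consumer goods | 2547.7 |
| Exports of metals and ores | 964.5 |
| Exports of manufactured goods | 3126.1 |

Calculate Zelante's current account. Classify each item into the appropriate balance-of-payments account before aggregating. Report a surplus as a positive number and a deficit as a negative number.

-1089.8

Goods: 3126.1 + 964.5 - 2547.7 - 956.5 = 586.4
Services: -242.4 - 472.9 = -715.3
Primary income: -248.5 - 482.3 = -730.8
Secondary income: -230.1
Current account = 586.4 + (-715.3) + (-730.8) + (-230.1) = -1089.8
(Excluded from the current account — financial account: foreign purchases of domestic corporate bonds 840.6, foreign purchases of equities on the domestic stock exchange 1415.4; capital account: acquisition of foreign patents and trademarks (non-produced assets) 85.1, sale of embassy land to a foreign government 56.6.)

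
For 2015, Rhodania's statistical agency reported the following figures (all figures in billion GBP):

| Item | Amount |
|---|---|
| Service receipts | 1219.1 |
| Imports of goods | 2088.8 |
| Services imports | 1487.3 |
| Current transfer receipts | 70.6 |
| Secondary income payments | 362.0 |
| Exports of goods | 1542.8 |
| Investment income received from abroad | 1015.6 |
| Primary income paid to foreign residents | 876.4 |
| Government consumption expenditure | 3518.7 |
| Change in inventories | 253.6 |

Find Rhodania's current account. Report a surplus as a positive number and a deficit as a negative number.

Goods balance = 1542.8 - 2088.8 = -546.0
Services balance = 1219.1 - 1487.3 = -268.2
Trade balance (goods + services) = -546.0 + (-268.2) = -814.2
Net primary income = 1015.6 - 876.4 = 139.2
Net secondary income = 70.6 - 362.0 = -291.4
Current account = -814.2 + 139.2 + (-291.4) = -966.4

-966.4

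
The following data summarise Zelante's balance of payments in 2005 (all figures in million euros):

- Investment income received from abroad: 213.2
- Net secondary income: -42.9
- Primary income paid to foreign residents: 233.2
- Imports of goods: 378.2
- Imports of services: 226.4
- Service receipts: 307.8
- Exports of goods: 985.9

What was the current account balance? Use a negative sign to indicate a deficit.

Goods balance = 985.9 - 378.2 = 607.7
Services balance = 307.8 - 226.4 = 81.4
Trade balance (goods + services) = 607.7 + 81.4 = 689.1
Net primary income = 213.2 - 233.2 = -20.0
Net secondary income = -42.9
Current account = 689.1 + (-20.0) + (-42.9) = 626.2

626.2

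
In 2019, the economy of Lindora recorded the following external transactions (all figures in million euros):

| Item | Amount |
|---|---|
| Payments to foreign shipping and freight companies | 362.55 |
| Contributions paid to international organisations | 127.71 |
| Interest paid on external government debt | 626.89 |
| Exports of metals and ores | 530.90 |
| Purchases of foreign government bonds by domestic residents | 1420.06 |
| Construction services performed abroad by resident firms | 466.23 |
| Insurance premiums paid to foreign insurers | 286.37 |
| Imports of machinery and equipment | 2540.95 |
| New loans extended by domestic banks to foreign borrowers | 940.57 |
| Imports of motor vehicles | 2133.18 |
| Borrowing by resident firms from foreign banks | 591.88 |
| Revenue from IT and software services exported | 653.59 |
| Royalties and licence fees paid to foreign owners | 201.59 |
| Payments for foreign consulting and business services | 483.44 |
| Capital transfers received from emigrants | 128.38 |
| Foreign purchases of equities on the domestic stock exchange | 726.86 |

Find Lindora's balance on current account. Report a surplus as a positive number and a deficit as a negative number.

Goods: -2133.18 - 2540.95 + 530.90 = -4143.23
Services: -201.59 - 362.55 + 653.59 - 483.44 + 466.23 - 286.37 = -214.13
Primary income: -626.89
Secondary income: -127.71
Current account = (-4143.23) + (-214.13) + (-626.89) + (-127.71) = -5111.96
(Excluded from the current account — financial account: purchases of foreign government bonds by domestic residents 1420.06, new loans extended by domestic banks to foreign borrowers 940.57, borrowing by resident firms from foreign banks 591.88, foreign purchases of equities on the domestic stock exchange 726.86; capital account: capital transfers received from emigrants 128.38.)

-5111.96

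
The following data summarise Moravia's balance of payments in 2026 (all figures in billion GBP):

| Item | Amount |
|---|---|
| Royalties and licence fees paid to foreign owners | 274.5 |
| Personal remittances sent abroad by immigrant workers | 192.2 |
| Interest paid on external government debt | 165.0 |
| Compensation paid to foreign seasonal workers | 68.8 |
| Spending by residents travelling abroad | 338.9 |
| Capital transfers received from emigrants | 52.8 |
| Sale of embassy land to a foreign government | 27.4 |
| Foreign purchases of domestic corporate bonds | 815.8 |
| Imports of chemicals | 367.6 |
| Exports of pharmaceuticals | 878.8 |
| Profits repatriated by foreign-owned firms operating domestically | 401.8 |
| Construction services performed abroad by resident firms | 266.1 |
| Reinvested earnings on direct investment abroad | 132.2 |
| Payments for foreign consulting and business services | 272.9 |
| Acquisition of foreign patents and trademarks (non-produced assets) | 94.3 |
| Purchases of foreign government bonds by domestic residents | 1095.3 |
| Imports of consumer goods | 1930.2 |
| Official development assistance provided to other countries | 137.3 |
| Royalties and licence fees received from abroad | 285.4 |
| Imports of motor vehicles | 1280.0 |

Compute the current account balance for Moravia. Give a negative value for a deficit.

-3866.7

Goods: -1280.0 + 878.8 - 1930.2 - 367.6 = -2699.0
Services: 266.1 + 285.4 - 272.9 - 274.5 - 338.9 = -334.8
Primary income: -401.8 - 165.0 - 68.8 + 132.2 = -503.4
Secondary income: -192.2 - 137.3 = -329.5
Current account = (-2699.0) + (-334.8) + (-503.4) + (-329.5) = -3866.7
(Excluded from the current account — capital account: capital transfers received from emigrants 52.8, sale of embassy land to a foreign government 27.4, acquisition of foreign patents and trademarks (non-produced assets) 94.3; financial account: foreign purchases of domestic corporate bonds 815.8, purchases of foreign government bonds by domestic residents 1095.3.)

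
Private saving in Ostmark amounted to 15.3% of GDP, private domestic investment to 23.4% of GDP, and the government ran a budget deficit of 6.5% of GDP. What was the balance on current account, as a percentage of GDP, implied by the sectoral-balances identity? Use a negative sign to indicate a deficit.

-14.6

By the sectoral-balances identity, CA = (S_private - I) + (T - G).
Private balance = 15.3 - 23.4 = -8.1
Government balance (T - G) = -6.5
CA = -8.1 + (-6.5) = -14.6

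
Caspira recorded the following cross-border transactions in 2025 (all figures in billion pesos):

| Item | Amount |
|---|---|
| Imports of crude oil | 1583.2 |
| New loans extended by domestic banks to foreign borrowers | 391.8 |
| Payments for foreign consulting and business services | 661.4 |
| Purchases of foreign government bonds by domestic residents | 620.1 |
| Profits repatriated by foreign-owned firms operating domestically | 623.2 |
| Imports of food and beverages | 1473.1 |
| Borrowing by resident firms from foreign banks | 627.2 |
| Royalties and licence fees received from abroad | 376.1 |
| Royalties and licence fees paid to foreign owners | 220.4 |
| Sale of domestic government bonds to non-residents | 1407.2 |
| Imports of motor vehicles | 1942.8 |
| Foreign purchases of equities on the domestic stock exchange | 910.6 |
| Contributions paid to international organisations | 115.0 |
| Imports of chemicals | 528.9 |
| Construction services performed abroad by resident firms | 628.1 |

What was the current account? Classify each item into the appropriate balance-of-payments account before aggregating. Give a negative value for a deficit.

-6143.8

Goods: -528.9 - 1583.2 - 1473.1 - 1942.8 = -5528.0
Services: -661.4 + 628.1 + 376.1 - 220.4 = 122.4
Primary income: -623.2
Secondary income: -115.0
Current account = (-5528.0) + 122.4 + (-623.2) + (-115.0) = -6143.8
(Excluded from the current account — financial account: new loans extended by domestic banks to foreign borrowers 391.8, purchases of foreign government bonds by domestic residents 620.1, borrowing by resident firms from foreign banks 627.2, sale of domestic government bonds to non-residents 1407.2, foreign purchases of equities on the domestic stock exchange 910.6.)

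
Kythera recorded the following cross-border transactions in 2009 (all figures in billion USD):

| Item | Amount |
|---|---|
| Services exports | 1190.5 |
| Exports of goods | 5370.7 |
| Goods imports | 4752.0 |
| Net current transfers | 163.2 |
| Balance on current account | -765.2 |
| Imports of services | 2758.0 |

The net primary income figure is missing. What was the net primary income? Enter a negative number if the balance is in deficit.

Current account = goods balance + services balance + net primary income + net secondary income
Sum of the known components = -785.6
Net primary income = CA - (known components) = -765.2 - (-785.6) = 20.4

20.4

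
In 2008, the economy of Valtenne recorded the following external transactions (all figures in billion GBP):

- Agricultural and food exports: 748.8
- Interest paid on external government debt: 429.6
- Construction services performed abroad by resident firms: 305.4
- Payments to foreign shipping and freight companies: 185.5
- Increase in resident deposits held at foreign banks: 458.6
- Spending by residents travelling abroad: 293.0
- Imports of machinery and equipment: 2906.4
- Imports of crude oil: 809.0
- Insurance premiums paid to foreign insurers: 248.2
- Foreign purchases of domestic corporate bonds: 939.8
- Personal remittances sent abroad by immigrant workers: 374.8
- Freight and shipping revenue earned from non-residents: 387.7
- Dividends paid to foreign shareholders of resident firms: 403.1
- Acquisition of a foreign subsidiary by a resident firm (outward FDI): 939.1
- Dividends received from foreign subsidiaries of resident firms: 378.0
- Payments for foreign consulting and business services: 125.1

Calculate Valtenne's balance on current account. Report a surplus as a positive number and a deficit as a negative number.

Goods: -809.0 - 2906.4 + 748.8 = -2966.6
Services: -185.5 + 305.4 + 387.7 - 248.2 - 125.1 - 293.0 = -158.7
Primary income: -429.6 + 378.0 - 403.1 = -454.7
Secondary income: -374.8
Current account = (-2966.6) + (-158.7) + (-454.7) + (-374.8) = -3954.8
(Excluded from the current account — financial account: increase in resident deposits held at foreign banks 458.6, foreign purchases of domestic corporate bonds 939.8, acquisition of a foreign subsidiary by a resident firm (outward FDI) 939.1.)

-3954.8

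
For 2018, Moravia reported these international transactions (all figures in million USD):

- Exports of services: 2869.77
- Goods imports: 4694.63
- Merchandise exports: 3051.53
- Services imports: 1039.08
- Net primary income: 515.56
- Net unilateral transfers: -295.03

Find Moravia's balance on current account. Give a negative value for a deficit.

Goods balance = 3051.53 - 4694.63 = -1643.10
Services balance = 2869.77 - 1039.08 = 1830.69
Trade balance (goods + services) = -1643.10 + 1830.69 = 187.59
Net primary income = 515.56
Net secondary income = -295.03
Current account = 187.59 + 515.56 + (-295.03) = 408.12

408.12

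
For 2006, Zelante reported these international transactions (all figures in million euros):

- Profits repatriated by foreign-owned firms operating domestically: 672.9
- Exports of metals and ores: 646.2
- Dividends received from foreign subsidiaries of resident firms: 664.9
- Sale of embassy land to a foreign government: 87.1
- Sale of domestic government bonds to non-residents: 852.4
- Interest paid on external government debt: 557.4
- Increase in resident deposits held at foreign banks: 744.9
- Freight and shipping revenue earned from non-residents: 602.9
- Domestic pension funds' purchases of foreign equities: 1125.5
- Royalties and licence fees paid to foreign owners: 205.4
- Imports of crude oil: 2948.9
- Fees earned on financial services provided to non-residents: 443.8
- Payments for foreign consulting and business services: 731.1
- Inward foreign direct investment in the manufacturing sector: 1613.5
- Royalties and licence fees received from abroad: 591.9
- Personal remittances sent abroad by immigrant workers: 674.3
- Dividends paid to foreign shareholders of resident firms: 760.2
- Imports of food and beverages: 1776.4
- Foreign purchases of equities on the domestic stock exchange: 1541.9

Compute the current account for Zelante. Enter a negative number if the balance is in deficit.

Goods: -1776.4 - 2948.9 + 646.2 = -4079.1
Services: -205.4 - 731.1 + 591.9 + 602.9 + 443.8 = 702.1
Primary income: -557.4 - 760.2 - 672.9 + 664.9 = -1325.6
Secondary income: -674.3
Current account = (-4079.1) + 702.1 + (-1325.6) + (-674.3) = -5376.9
(Excluded from the current account — capital account: sale of embassy land to a foreign government 87.1; financial account: sale of domestic government bonds to non-residents 852.4, increase in resident deposits held at foreign banks 744.9, domestic pension funds' purchases of foreign equities 1125.5, inward foreign direct investment in the manufacturing sector 1613.5, foreign purchases of equities on the domestic stock exchange 1541.9.)

-5376.9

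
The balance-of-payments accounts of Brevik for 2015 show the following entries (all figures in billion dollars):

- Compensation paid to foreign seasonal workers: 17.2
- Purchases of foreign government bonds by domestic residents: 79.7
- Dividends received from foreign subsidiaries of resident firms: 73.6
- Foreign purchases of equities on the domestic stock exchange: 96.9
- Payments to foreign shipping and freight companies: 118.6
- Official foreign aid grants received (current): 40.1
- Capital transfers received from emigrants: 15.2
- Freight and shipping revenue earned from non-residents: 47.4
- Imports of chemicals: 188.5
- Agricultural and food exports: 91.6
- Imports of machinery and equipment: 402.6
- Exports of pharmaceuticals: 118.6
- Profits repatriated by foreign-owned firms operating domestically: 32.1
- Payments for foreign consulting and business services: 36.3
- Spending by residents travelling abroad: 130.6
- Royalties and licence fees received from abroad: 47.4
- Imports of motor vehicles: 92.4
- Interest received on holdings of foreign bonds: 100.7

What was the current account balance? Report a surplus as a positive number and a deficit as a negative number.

Goods: -92.4 - 188.5 + 118.6 - 402.6 + 91.6 = -473.3
Services: -36.3 + 47.4 + 47.4 - 130.6 - 118.6 = -190.7
Primary income: 73.6 - 17.2 + 100.7 - 32.1 = 125.0
Secondary income: 40.1
Current account = (-473.3) + (-190.7) + 125.0 + 40.1 = -498.9
(Excluded from the current account — financial account: purchases of foreign government bonds by domestic residents 79.7, foreign purchases of equities on the domestic stock exchange 96.9; capital account: capital transfers received from emigrants 15.2.)

-498.9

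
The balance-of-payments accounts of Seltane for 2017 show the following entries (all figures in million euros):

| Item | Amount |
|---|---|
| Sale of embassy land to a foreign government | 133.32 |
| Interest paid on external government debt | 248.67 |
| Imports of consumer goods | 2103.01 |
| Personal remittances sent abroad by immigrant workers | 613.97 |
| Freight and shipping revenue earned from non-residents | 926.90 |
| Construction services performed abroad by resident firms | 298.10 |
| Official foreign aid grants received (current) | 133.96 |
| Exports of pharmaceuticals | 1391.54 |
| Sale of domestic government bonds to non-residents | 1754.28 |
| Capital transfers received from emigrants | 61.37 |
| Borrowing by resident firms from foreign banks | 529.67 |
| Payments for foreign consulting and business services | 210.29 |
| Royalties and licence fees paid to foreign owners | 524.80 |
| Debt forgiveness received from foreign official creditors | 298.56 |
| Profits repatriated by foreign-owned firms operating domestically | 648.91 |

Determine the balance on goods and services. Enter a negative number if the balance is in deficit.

-221.56

Goods: -2103.01 + 1391.54 = -711.47
Services: 298.10 - 210.29 + 926.90 - 524.80 = 489.91
Trade balance = -711.47 + 489.91 = -221.56
(Excluded from the trade balance — capital account: sale of embassy land to a foreign government 133.32, capital transfers received from emigrants 61.37, debt forgiveness received from foreign official creditors 298.56; primary income: interest paid on external government debt 248.67, profits repatriated by foreign-owned firms operating domestically 648.91; secondary income: personal remittances sent abroad by immigrant workers 613.97, official foreign aid grants received (current) 133.96; financial account: sale of domestic government bonds to non-residents 1754.28, borrowing by resident firms from foreign banks 529.67.)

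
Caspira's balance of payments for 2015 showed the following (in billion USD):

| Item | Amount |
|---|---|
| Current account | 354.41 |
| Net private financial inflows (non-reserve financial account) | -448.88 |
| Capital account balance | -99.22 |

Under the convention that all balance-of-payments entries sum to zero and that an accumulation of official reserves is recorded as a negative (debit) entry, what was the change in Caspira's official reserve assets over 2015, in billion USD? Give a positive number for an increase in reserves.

Official reserve transactions balance = -(354.41 + (-99.22) + (-448.88)) = 193.69
An accumulation of reserves is recorded as a debit (negative entry), so the change in the stock of reserves is the negative of that balance.
Change in official reserves = -(193.69) = -193.69

-193.69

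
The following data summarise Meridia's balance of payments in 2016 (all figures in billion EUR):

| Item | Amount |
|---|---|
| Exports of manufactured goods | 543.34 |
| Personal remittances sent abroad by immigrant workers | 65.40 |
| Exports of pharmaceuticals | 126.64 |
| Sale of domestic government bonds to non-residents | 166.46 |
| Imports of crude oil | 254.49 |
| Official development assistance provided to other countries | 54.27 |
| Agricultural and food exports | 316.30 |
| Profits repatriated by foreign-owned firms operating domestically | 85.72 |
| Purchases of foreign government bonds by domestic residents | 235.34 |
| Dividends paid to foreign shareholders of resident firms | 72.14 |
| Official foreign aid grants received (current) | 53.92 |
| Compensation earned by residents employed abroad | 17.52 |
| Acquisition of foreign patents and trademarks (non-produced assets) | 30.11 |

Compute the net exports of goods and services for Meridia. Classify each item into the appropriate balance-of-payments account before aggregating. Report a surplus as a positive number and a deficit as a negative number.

Goods: 543.34 - 254.49 + 316.30 + 126.64 = 731.79
Trade balance = 731.79 + 0.00 = 731.79
(Excluded from the trade balance — secondary income: personal remittances sent abroad by immigrant workers 65.40, official development assistance provided to other countries 54.27, official foreign aid grants received (current) 53.92; financial account: sale of domestic government bonds to non-residents 166.46, purchases of foreign government bonds by domestic residents 235.34; primary income: profits repatriated by foreign-owned firms operating domestically 85.72, dividends paid to foreign shareholders of resident firms 72.14, compensation earned by residents employed abroad 17.52; capital account: acquisition of foreign patents and trademarks (non-produced assets) 30.11.)

731.79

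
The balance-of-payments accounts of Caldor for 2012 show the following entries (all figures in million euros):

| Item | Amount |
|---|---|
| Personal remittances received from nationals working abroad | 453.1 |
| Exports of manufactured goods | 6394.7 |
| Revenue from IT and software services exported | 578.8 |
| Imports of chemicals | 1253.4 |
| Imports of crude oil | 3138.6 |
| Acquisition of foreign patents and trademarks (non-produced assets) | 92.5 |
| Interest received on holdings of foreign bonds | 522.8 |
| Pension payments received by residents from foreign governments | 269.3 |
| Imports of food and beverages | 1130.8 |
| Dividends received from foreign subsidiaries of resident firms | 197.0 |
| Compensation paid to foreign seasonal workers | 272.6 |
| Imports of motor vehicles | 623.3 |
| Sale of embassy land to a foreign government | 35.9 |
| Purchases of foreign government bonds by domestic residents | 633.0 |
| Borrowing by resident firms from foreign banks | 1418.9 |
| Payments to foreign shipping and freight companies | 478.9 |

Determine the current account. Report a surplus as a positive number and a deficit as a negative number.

1518.1

Goods: -3138.6 + 6394.7 - 1253.4 - 623.3 - 1130.8 = 248.6
Services: 578.8 - 478.9 = 99.9
Primary income: 522.8 - 272.6 + 197.0 = 447.2
Secondary income: 453.1 + 269.3 = 722.4
Current account = 248.6 + 99.9 + 447.2 + 722.4 = 1518.1
(Excluded from the current account — capital account: acquisition of foreign patents and trademarks (non-produced assets) 92.5, sale of embassy land to a foreign government 35.9; financial account: purchases of foreign government bonds by domestic residents 633.0, borrowing by resident firms from foreign banks 1418.9.)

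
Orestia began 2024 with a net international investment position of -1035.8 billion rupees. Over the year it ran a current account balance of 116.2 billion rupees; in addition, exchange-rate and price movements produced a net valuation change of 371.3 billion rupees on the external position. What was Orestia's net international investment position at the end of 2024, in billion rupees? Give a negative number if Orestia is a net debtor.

-548.3

Change in NIIP = current account + net valuation change = 116.2 + 371.3 = 487.5
End-of-year NIIP = -1035.8 + 487.5 = -548.3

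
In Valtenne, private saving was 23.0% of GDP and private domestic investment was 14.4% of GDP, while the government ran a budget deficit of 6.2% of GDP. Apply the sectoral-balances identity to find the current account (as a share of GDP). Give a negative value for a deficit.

By the sectoral-balances identity, CA = (S_private - I) + (T - G).
Private balance = 23.0 - 14.4 = 8.6
Government balance (T - G) = -6.2
CA = 8.6 + (-6.2) = 2.4

2.4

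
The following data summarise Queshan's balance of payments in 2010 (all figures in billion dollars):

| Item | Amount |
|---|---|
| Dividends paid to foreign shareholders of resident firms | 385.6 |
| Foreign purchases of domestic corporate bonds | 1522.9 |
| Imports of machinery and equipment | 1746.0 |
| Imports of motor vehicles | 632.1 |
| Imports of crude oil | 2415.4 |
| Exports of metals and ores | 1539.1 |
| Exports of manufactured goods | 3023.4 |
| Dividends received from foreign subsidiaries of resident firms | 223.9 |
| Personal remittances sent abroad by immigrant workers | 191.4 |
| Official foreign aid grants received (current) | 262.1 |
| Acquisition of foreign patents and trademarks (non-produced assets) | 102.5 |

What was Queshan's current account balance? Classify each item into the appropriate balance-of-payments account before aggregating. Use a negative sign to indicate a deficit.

Goods: -2415.4 - 1746.0 + 1539.1 - 632.1 + 3023.4 = -231.0
Primary income: 223.9 - 385.6 = -161.7
Secondary income: -191.4 + 262.1 = 70.7
Current account = (-231.0) + (-161.7) + 70.7 = -322.0
(Excluded from the current account — financial account: foreign purchases of domestic corporate bonds 1522.9; capital account: acquisition of foreign patents and trademarks (non-produced assets) 102.5.)

-322.0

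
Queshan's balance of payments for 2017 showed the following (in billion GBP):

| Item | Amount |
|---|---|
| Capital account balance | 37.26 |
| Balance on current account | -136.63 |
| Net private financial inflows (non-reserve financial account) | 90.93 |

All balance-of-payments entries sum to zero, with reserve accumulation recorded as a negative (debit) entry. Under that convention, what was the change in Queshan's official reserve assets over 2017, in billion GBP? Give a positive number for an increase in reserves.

Official reserve transactions balance = -((-136.63) + 37.26 + 90.93) = 8.44
An accumulation of reserves is recorded as a debit (negative entry), so the change in the stock of reserves is the negative of that balance.
Change in official reserves = -(8.44) = -8.44

-8.44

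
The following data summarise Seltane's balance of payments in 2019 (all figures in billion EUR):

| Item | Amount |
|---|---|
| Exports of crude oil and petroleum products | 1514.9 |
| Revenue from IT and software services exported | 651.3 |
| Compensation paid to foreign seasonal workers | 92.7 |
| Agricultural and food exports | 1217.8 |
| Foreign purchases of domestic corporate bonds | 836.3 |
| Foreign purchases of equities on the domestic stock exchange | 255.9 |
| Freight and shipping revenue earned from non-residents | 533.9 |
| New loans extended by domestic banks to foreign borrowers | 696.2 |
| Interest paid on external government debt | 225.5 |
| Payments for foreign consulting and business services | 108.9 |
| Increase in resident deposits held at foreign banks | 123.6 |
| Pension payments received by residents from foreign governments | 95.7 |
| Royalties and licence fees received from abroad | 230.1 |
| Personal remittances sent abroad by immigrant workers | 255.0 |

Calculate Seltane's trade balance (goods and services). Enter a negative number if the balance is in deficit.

4039.1

Goods: 1217.8 + 1514.9 = 2732.7
Services: -108.9 + 533.9 + 651.3 + 230.1 = 1306.4
Trade balance = 2732.7 + 1306.4 = 4039.1
(Excluded from the trade balance — primary income: compensation paid to foreign seasonal workers 92.7, interest paid on external government debt 225.5; financial account: foreign purchases of domestic corporate bonds 836.3, foreign purchases of equities on the domestic stock exchange 255.9, new loans extended by domestic banks to foreign borrowers 696.2, increase in resident deposits held at foreign banks 123.6; secondary income: pension payments received by residents from foreign governments 95.7, personal remittances sent abroad by immigrant workers 255.0.)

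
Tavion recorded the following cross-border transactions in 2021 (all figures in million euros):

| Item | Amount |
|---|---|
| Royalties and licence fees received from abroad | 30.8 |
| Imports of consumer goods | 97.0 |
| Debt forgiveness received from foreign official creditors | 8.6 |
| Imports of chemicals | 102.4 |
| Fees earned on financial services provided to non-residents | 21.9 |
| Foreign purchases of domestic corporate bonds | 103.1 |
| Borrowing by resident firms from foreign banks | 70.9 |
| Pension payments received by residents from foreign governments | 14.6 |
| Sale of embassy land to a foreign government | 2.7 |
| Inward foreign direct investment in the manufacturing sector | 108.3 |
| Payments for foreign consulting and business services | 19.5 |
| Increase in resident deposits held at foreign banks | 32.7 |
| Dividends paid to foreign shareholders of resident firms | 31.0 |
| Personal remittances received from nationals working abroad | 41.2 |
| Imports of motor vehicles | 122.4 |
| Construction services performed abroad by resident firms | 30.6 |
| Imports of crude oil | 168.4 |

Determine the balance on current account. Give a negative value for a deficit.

-401.6

Goods: -122.4 - 97.0 - 102.4 - 168.4 = -490.2
Services: 30.6 - 19.5 + 30.8 + 21.9 = 63.8
Primary income: -31.0
Secondary income: 41.2 + 14.6 = 55.8
Current account = (-490.2) + 63.8 + (-31.0) + 55.8 = -401.6
(Excluded from the current account — capital account: debt forgiveness received from foreign official creditors 8.6, sale of embassy land to a foreign government 2.7; financial account: foreign purchases of domestic corporate bonds 103.1, borrowing by resident firms from foreign banks 70.9, inward foreign direct investment in the manufacturing sector 108.3, increase in resident deposits held at foreign banks 32.7.)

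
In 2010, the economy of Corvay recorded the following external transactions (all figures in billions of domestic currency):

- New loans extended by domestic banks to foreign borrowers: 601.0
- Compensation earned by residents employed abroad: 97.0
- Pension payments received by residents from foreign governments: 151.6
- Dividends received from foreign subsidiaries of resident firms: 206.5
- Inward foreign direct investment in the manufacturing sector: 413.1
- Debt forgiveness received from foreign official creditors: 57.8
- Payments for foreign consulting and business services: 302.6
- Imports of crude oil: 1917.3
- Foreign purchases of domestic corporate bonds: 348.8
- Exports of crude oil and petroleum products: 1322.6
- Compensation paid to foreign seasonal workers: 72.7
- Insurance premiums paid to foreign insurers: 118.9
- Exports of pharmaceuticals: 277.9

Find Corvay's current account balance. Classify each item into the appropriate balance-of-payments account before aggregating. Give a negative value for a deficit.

-355.9

Goods: 1322.6 - 1917.3 + 277.9 = -316.8
Services: -118.9 - 302.6 = -421.5
Primary income: 206.5 + 97.0 - 72.7 = 230.8
Secondary income: 151.6
Current account = (-316.8) + (-421.5) + 230.8 + 151.6 = -355.9
(Excluded from the current account — financial account: new loans extended by domestic banks to foreign borrowers 601.0, inward foreign direct investment in the manufacturing sector 413.1, foreign purchases of domestic corporate bonds 348.8; capital account: debt forgiveness received from foreign official creditors 57.8.)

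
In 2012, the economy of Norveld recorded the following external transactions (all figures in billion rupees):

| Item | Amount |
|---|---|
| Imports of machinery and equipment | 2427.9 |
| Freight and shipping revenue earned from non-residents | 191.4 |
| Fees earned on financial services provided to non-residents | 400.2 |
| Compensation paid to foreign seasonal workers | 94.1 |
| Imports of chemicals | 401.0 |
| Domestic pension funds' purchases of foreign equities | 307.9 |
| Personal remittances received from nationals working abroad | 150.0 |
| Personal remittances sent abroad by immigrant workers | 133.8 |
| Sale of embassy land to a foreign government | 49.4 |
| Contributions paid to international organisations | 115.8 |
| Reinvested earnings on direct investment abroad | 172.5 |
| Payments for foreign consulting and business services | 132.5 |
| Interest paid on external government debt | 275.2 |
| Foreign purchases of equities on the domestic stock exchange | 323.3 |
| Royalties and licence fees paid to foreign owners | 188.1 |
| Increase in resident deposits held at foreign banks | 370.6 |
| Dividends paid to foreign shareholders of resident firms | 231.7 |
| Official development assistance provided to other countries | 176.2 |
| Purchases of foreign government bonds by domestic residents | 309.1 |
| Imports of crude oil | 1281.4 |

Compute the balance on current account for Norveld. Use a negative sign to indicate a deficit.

-4543.6

Goods: -2427.9 - 401.0 - 1281.4 = -4110.3
Services: -188.1 + 191.4 + 400.2 - 132.5 = 271.0
Primary income: -94.1 - 275.2 - 231.7 + 172.5 = -428.5
Secondary income: -133.8 - 176.2 + 150.0 - 115.8 = -275.8
Current account = (-4110.3) + 271.0 + (-428.5) + (-275.8) = -4543.6
(Excluded from the current account — financial account: domestic pension funds' purchases of foreign equities 307.9, foreign purchases of equities on the domestic stock exchange 323.3, increase in resident deposits held at foreign banks 370.6, purchases of foreign government bonds by domestic residents 309.1; capital account: sale of embassy land to a foreign government 49.4.)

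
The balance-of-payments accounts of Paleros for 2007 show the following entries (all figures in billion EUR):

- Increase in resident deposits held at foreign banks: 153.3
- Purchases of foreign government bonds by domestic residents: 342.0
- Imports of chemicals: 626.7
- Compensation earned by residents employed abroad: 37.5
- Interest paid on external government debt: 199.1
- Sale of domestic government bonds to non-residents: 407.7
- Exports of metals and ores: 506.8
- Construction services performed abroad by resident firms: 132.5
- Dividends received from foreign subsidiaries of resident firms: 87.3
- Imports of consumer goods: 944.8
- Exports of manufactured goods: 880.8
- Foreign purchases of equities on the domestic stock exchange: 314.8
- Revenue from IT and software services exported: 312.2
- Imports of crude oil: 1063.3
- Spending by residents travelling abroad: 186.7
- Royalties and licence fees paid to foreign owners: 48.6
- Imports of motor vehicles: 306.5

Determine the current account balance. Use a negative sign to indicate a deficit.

-1418.6

Goods: -944.8 - 306.5 + 506.8 - 1063.3 - 626.7 + 880.8 = -1553.7
Services: -48.6 + 132.5 + 312.2 - 186.7 = 209.4
Primary income: -199.1 + 87.3 + 37.5 = -74.3
Current account = (-1553.7) + 209.4 + (-74.3) = -1418.6
(Excluded from the current account — financial account: increase in resident deposits held at foreign banks 153.3, purchases of foreign government bonds by domestic residents 342.0, sale of domestic government bonds to non-residents 407.7, foreign purchases of equities on the domestic stock exchange 314.8.)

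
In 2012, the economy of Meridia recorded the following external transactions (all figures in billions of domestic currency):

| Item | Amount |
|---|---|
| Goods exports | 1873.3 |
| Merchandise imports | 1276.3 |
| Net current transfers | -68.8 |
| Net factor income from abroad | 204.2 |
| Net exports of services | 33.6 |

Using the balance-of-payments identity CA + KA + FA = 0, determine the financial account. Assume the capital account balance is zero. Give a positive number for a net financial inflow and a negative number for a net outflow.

-766.0

Goods balance = 1873.3 - 1276.3 = 597.0
Services balance = 33.6
Trade balance (goods + services) = 597.0 + 33.6 = 630.6
Net primary income = 204.2
Net secondary income = -68.8
Current account = 630.6 + 204.2 + (-68.8) = 766.0
Financial account = -(766.0) = -766.0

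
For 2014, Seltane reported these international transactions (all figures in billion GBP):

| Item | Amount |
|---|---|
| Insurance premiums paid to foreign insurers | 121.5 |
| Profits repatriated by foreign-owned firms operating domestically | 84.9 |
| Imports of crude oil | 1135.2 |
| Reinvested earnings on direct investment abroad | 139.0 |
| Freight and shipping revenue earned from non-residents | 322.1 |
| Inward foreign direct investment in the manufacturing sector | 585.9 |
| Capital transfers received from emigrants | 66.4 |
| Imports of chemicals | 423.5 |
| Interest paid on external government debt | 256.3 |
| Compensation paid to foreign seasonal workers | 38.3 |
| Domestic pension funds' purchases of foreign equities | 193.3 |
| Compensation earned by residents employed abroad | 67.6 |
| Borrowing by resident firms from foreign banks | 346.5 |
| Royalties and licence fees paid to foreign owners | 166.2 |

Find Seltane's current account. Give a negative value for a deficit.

Goods: -1135.2 - 423.5 = -1558.7
Services: 322.1 - 121.5 - 166.2 = 34.4
Primary income: -256.3 + 67.6 - 84.9 - 38.3 + 139.0 = -172.9
Current account = (-1558.7) + 34.4 + (-172.9) = -1697.2
(Excluded from the current account — financial account: inward foreign direct investment in the manufacturing sector 585.9, domestic pension funds' purchases of foreign equities 193.3, borrowing by resident firms from foreign banks 346.5; capital account: capital transfers received from emigrants 66.4.)

-1697.2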